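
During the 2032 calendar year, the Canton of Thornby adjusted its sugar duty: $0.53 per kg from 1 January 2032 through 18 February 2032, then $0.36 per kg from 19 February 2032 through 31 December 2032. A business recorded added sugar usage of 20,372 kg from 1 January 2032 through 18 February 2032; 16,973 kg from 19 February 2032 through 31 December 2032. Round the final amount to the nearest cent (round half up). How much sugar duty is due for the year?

1 January – 18 February 2032: 20,372 kg at $0.53/kg → $10,797.16
19 February – 31 December 2032: 16,973 kg at $0.36/kg → $6,110.28

$16,907.44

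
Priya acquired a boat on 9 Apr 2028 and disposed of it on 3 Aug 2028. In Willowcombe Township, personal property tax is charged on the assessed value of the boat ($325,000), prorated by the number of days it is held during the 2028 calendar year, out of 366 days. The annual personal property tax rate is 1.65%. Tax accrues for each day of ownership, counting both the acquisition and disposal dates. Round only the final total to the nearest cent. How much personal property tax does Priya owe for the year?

Days held (9 Apr – 3 Aug 2028): 117 out of 366
Tax = $325,000 × 1.65% × 117/366 = $1,714.2418

$1,714.24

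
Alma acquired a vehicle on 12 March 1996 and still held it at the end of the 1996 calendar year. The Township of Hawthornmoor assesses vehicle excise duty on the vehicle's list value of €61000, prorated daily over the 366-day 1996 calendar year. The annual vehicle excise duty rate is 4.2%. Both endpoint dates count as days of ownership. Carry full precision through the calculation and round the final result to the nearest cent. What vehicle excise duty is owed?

€2065.00

Days held (12 March – 31 December 1996): 295 out of 366
Tax = €61000 × 4.2% × 295/366 = €2065.0000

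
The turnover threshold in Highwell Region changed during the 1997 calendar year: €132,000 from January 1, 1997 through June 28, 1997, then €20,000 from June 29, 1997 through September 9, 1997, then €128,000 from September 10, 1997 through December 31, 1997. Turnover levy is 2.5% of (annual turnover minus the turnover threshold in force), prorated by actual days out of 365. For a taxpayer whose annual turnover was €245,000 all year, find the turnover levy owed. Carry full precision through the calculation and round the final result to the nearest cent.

January 1 – June 28, 1997: 179 days, exemption €132,000 → (€245,000 − €132,000) × 2.5% × 179/365 = €1,385.4110
June 29 – September 9, 1997: 73 days, exemption €20,000 → (€245,000 − €20,000) × 2.5% × 73/365 = €1,125.0000
September 10 – December 31, 1997: 113 days, exemption €128,000 → (€245,000 − €128,000) × 2.5% × 113/365 = €905.5479
Total = €3,415.9589

€3,415.96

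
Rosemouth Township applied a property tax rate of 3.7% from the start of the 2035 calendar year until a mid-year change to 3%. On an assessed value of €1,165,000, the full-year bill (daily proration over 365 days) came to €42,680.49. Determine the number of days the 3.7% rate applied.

346 days

Let d = days at the first rate; then 365 − d days at the second rate.
€1,165,000 × [3.7%·d + 3%·(365−d)] / 365 = €42,680.49
Solving gives d = 346, so the new rate took effect on 13 Dec 2035.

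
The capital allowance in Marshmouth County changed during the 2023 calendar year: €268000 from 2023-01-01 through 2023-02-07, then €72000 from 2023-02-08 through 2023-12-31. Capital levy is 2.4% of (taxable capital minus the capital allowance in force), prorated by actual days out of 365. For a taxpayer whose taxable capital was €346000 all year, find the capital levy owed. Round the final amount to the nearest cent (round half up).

2023-01-01 to 2023-02-07: 38 days, exemption €268000 → (€346000 − €268000) × 2.4% × 38/365 = €194.8932
2023-02-08 to 2023-12-31: 327 days, exemption €72000 → (€346000 − €72000) × 2.4% × 327/365 = €5891.3753
Total = €6086.2685

€6086.27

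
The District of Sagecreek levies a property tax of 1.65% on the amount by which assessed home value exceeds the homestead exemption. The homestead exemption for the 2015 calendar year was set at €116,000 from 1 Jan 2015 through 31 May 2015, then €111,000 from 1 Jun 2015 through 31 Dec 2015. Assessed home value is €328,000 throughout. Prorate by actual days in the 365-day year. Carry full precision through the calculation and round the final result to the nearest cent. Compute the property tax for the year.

€3,546.37

1 Jan – 31 May 2015: 151 days, exemption €116,000 → (€328,000 − €116,000) × 1.65% × 151/365 = €1,447.1178
1 Jun – 31 Dec 2015: 214 days, exemption €111,000 → (€328,000 − €111,000) × 1.65% × 214/365 = €2,099.2521
Total = €3,546.3699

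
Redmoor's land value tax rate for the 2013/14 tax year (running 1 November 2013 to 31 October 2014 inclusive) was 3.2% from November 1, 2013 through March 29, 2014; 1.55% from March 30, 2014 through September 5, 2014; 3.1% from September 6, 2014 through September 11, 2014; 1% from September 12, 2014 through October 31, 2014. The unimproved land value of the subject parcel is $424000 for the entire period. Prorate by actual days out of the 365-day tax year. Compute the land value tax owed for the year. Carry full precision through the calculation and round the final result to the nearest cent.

$9216.48

November 1, 2013 – March 29, 2014: 149 days at 3.2% → $424000 × 3.2% × 149/365 = $5538.7178
March 30 – September 5, 2014: 160 days at 1.55% → $424000 × 1.55% × 160/365 = $2880.8767
September 6 – September 11, 2014: 6 days at 3.1% → $424000 × 3.1% × 6/365 = $216.0658
September 12 – October 31, 2014: 50 days at 1% → $424000 × 1% × 50/365 = $580.8219
Total = $9216.4822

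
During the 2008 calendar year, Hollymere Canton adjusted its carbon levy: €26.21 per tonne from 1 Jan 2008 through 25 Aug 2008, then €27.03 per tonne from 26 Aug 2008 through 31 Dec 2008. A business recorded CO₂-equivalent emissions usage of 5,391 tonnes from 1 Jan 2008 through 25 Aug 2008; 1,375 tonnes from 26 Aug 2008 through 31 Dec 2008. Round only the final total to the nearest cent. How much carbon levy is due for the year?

1 Jan – 25 Aug 2008: 5,391 tonnes at €26.21/tonne → €141,298.11
26 Aug – 31 Dec 2008: 1,375 tonnes at €27.03/tonne → €37,166.25

€178,464.36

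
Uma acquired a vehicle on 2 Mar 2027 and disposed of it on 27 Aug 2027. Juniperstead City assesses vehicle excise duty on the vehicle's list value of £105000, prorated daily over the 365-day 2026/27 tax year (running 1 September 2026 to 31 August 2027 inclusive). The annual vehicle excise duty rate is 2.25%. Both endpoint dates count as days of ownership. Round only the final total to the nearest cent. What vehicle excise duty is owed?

£1158.60

Days held (2 Mar – 27 Aug 2027): 179 out of 365
Tax = £105000 × 2.25% × 179/365 = £1158.5959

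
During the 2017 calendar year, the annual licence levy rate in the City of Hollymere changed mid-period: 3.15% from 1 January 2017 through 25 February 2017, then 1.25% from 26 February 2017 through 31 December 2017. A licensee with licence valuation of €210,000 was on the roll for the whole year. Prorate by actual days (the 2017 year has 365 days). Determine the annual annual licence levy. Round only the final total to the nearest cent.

€3,237.16

1 January – 25 February 2017: 56 days at 3.15% → €210,000 × 3.15% × 56/365 = €1,014.9041
26 February – 31 December 2017: 309 days at 1.25% → €210,000 × 1.25% × 309/365 = €2,222.2603
Total = €3,237.1644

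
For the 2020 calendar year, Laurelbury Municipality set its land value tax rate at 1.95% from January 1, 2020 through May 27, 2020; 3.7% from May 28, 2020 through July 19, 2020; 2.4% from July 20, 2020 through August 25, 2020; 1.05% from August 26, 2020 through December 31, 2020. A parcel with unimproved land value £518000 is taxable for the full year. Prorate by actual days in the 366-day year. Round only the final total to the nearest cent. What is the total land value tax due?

January 1 – May 27, 2020: 148 days at 1.95% → £518000 × 1.95% × 148/366 = £4084.5574
May 28 – July 19, 2020: 53 days at 3.7% → £518000 × 3.7% × 53/366 = £2775.4044
July 20 – August 25, 2020: 37 days at 2.4% → £518000 × 2.4% × 37/366 = £1256.7869
August 26 – December 31, 2020: 128 days at 1.05% → £518000 × 1.05% × 128/366 = £1902.1639
Total = £10018.9126

£10018.91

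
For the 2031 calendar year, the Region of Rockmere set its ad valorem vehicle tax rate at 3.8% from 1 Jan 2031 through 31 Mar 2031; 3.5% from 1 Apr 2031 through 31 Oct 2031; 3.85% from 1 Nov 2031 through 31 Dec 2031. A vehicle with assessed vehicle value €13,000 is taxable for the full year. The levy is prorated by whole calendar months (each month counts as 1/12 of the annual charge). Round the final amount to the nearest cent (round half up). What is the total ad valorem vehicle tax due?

1 Jan – 31 Mar 2031: 3 months at 3.8% → €13,000 × 3.8% × 3/12 = €123.5000
1 Apr – 31 Oct 2031: 7 months at 3.5% → €13,000 × 3.5% × 7/12 = €265.4167
1 Nov – 31 Dec 2031: 2 months at 3.85% → €13,000 × 3.85% × 2/12 = €83.4167
Total = €472.3333

€472.33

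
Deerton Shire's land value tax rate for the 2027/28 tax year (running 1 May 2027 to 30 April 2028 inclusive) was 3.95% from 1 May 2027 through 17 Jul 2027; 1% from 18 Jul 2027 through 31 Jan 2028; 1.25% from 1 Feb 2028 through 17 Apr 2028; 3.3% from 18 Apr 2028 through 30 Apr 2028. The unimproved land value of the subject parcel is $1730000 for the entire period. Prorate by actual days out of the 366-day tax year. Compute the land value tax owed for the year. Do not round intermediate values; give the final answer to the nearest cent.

$30499.52

1 May – 17 Jul 2027: 78 days at 3.95% → $1730000 × 3.95% × 78/366 = $14563.1967
18 Jul 2027 – 31 Jan 2028: 198 days at 1% → $1730000 × 1% × 198/366 = $9359.0164
1 Feb – 17 Apr 2028: 77 days at 1.25% → $1730000 × 1.25% × 77/366 = $4549.5219
18 Apr – 30 Apr 2028: 13 days at 3.3% → $1730000 × 3.3% × 13/366 = $2027.7869
Total = $30499.5219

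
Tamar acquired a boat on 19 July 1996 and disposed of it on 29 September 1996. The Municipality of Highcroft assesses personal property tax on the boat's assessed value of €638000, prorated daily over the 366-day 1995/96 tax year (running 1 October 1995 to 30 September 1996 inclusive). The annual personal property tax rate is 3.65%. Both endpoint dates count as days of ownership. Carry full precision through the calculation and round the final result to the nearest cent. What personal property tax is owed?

Days held (19 July – 29 September 1996): 73 out of 366
Tax = €638000 × 3.65% × 73/366 = €4644.6749

€4644.67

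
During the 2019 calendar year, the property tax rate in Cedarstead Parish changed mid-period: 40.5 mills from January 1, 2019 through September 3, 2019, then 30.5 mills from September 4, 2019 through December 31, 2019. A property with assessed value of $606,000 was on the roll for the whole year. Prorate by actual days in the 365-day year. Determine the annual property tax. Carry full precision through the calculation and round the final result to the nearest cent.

$22,567.27

January 1 – September 3, 2019: 246 days at 40.5 mills → $606,000 × 4.05% × 246/365 = $16,541.3096
September 4 – December 31, 2019: 119 days at 30.5 mills → $606,000 × 3.05% × 119/365 = $6,025.9644
Total = $22,567.2740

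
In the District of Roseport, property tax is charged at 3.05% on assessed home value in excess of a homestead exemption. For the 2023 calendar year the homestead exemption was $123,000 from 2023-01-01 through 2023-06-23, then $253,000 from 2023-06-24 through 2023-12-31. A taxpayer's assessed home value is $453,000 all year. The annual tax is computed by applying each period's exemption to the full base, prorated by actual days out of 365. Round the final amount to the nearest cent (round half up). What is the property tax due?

2023-01-01 to 2023-06-23: 174 days, exemption $123,000 → ($453,000 − $123,000) × 3.05% × 174/365 = $4,798.1096
2023-06-24 to 2023-12-31: 191 days, exemption $253,000 → ($453,000 − $253,000) × 3.05% × 191/365 = $3,192.0548
Total = $7,990.1644

$7,990.16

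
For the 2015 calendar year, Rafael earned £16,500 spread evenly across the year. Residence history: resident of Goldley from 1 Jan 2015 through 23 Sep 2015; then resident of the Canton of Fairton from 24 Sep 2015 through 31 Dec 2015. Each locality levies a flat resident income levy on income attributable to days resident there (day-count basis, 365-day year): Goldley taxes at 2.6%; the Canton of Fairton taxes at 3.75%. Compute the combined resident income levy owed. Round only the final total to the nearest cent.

Goldley, 1 Jan – 23 Sep 2015: 266 days → £16,500 × 2.6% × 266/365 = £312.6411
The Canton of Fairton, 24 Sep – 31 Dec 2015: 99 days → £16,500 × 3.75% × 99/365 = £167.8253
Total = £480.4664

£480.47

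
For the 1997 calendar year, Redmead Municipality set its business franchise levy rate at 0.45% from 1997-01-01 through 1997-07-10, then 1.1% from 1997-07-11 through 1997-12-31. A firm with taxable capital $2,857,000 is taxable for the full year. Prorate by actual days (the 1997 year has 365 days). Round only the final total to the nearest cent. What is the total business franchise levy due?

1997-01-01 to 1997-07-10: 191 days at 0.45% → $2,857,000 × 0.45% × 191/365 = $6,727.6479
1997-07-11 to 1997-12-31: 174 days at 1.1% → $2,857,000 × 1.1% × 174/365 = $14,981.6384
Total = $21,709.2863

$21,709.29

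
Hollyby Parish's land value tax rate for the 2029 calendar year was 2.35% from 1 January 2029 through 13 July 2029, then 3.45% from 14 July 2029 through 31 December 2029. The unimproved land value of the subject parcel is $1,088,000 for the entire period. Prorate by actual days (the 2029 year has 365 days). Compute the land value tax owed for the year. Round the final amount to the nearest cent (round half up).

1 January – 13 July 2029: 194 days at 2.35% → $1,088,000 × 2.35% × 194/365 = $13,589.5671
14 July – 31 December 2029: 171 days at 3.45% → $1,088,000 × 3.45% × 171/365 = $17,585.3589
Total = $31,174.9260

$31,174.93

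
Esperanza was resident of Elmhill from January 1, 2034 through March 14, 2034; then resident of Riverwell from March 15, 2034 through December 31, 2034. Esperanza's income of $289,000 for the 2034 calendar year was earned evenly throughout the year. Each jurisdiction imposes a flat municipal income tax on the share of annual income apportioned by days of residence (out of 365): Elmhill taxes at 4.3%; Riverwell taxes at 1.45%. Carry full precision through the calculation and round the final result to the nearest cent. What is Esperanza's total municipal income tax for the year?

Elmhill, January 1 – March 14, 2034: 73 days → $289,000 × 4.3% × 73/365 = $2,485.4000
Riverwell, March 15 – December 31, 2034: 292 days → $289,000 × 1.45% × 292/365 = $3,352.4000
Total = $5,837.8000

$5,837.80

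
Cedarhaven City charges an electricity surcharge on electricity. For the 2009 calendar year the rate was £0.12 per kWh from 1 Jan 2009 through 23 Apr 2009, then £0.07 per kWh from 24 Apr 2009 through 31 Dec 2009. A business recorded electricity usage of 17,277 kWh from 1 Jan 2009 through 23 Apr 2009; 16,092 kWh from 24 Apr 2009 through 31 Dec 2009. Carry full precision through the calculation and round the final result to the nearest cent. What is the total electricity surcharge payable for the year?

1 Jan – 23 Apr 2009: 17,277 kWh at £0.12/kWh → £2,073.24
24 Apr – 31 Dec 2009: 16,092 kWh at £0.07/kWh → £1,126.44

£3,199.68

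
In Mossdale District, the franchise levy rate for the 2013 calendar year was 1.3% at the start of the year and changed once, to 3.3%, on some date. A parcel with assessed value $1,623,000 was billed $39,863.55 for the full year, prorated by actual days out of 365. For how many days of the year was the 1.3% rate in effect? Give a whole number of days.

154 days

Let d = days at the first rate; then 365 − d days at the second rate.
$1,623,000 × [1.3%·d + 3.3%·(365−d)] / 365 = $39,863.55
Solving gives d = 154, so the new rate took effect on 4 June 2013.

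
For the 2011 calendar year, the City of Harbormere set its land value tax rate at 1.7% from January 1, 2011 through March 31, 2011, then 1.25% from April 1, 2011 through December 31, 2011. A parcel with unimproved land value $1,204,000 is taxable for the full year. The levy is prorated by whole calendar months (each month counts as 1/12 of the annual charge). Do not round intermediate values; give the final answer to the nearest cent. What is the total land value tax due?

$16,404.50

January 1 – March 31, 2011: 3 months at 1.7% → $1,204,000 × 1.7% × 3/12 = $5,117.0000
April 1 – December 31, 2011: 9 months at 1.25% → $1,204,000 × 1.25% × 9/12 = $11,287.5000
Total = $16,404.5000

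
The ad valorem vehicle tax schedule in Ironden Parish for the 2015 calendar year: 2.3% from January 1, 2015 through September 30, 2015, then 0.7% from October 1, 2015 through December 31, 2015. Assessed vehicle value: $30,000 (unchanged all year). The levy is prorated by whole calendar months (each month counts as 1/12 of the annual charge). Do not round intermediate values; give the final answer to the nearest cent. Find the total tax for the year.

$570.00

January 1 – September 30, 2015: 9 months at 2.3% → $30,000 × 2.3% × 9/12 = $517.5000
October 1 – December 31, 2015: 3 months at 0.7% → $30,000 × 0.7% × 3/12 = $52.5000
Total = $570.0000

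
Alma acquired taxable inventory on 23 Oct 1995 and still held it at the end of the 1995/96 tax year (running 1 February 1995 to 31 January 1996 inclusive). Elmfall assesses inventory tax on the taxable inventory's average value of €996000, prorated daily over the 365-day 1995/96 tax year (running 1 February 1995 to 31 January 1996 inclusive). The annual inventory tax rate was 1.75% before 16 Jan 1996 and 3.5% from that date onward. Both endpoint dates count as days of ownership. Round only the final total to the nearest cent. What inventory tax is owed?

€5587.15

23 Oct 1995 – 15 Jan 1996: 85 days at 1.75% → €996000 × 1.75% × 85/365 = €4059.0411
16 Jan – 31 Jan 1996: 16 days at 3.5% → €996000 × 3.5% × 16/365 = €1528.1096
Total = €5587.1507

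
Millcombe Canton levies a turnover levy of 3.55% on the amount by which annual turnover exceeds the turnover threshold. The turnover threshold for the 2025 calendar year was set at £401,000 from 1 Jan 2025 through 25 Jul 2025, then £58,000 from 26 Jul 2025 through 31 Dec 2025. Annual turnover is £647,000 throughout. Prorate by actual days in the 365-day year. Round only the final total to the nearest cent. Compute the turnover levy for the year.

£14,037.28

1 Jan – 25 Jul 2025: 206 days, exemption £401,000 → (£647,000 − £401,000) × 3.55% × 206/365 = £4,928.7616
26 Jul – 31 Dec 2025: 159 days, exemption £58,000 → (£647,000 − £58,000) × 3.55% × 159/365 = £9,108.5219
Total = £14,037.2836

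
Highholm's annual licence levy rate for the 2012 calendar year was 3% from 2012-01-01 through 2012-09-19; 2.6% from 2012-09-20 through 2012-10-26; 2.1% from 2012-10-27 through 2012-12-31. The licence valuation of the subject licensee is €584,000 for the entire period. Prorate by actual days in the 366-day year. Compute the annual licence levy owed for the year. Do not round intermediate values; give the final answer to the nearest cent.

€16,336.04

2012-01-01 to 2012-09-19: 263 days at 3% → €584,000 × 3% × 263/366 = €12,589.5082
2012-09-20 to 2012-10-26: 37 days at 2.6% → €584,000 × 2.6% × 37/366 = €1,534.9945
2012-10-27 to 2012-12-31: 66 days at 2.1% → €584,000 × 2.1% × 66/366 = €2,211.5410
Total = €16,336.0437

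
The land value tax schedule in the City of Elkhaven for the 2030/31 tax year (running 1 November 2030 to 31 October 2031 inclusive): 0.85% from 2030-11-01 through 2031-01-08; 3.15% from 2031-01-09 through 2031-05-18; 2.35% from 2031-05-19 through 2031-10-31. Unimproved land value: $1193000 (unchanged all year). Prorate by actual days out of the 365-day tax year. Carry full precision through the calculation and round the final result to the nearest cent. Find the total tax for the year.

$28051.84

2030-11-01 to 2031-01-08: 69 days at 0.85% → $1193000 × 0.85% × 69/365 = $1916.9712
2031-01-09 to 2031-05-18: 130 days at 3.15% → $1193000 × 3.15% × 130/365 = $13384.4795
2031-05-19 to 2031-10-31: 166 days at 2.35% → $1193000 × 2.35% × 166/365 = $12750.3918
Total = $28051.8425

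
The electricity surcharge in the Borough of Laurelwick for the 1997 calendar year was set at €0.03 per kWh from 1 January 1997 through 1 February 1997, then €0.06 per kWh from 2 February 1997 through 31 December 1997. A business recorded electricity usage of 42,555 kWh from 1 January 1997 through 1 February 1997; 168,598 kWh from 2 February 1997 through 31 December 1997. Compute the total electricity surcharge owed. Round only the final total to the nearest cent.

€11392.53

1 January – 1 February 1997: 42,555 kWh at €0.03/kWh → €1276.65
2 February – 31 December 1997: 168,598 kWh at €0.06/kWh → €10115.88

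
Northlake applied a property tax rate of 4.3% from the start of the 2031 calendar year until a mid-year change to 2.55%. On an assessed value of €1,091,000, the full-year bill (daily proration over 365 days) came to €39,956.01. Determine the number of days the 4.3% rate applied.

232 days

Let d = days at the first rate; then 365 − d days at the second rate.
€1,091,000 × [4.3%·d + 2.55%·(365−d)] / 365 = €39,956.01
Solving gives d = 232, so the new rate took effect on August 21, 2031.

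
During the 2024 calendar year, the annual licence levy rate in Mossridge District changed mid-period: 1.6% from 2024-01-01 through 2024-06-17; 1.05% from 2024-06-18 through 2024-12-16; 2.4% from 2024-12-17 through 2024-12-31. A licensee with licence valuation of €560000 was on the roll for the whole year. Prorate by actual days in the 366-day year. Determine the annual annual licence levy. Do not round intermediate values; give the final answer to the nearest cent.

2024-01-01 to 2024-06-17: 169 days at 1.6% → €560000 × 1.6% × 169/366 = €4137.2678
2024-06-18 to 2024-12-16: 182 days at 1.05% → €560000 × 1.05% × 182/366 = €2923.9344
2024-12-17 to 2024-12-31: 15 days at 2.4% → €560000 × 2.4% × 15/366 = €550.8197
Total = €7612.0219

€7612.02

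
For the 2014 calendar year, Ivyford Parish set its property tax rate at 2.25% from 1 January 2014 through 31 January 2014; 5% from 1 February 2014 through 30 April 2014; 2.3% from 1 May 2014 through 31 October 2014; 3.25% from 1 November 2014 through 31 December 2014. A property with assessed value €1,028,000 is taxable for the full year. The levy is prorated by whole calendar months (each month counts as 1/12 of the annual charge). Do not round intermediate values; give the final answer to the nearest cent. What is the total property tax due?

€32,167.83

1 January – 31 January 2014: 1 month at 2.25% → €1,028,000 × 2.25% × 1/12 = €1,927.5000
1 February – 30 April 2014: 3 months at 5% → €1,028,000 × 5% × 3/12 = €12,850.0000
1 May – 31 October 2014: 6 months at 2.3% → €1,028,000 × 2.3% × 6/12 = €11,822.0000
1 November – 31 December 2014: 2 months at 3.25% → €1,028,000 × 3.25% × 2/12 = €5,568.3333
Total = €32,167.8333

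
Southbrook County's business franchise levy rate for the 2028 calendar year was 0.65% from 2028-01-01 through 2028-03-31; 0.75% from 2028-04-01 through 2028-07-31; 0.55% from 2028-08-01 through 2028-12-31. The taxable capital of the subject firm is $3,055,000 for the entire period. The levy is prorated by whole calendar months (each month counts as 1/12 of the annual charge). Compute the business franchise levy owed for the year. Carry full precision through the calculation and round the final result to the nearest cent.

2028-01-01 to 2028-03-31: 3 months at 0.65% → $3,055,000 × 0.65% × 3/12 = $4,964.3750
2028-04-01 to 2028-07-31: 4 months at 0.75% → $3,055,000 × 0.75% × 4/12 = $7,637.5000
2028-08-01 to 2028-12-31: 5 months at 0.55% → $3,055,000 × 0.55% × 5/12 = $7,001.0417
Total = $19,602.9167

$19,602.92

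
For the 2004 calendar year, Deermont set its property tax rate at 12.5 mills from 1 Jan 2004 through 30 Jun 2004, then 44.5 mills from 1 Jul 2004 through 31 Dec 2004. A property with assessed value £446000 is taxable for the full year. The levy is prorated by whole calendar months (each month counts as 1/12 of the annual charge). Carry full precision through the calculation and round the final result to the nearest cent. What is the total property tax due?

1 Jan – 30 Jun 2004: 6 months at 12.5 mills → £446000 × 1.25% × 6/12 = £2787.5000
1 Jul – 31 Dec 2004: 6 months at 44.5 mills → £446000 × 4.45% × 6/12 = £9923.5000
Total = £12711.0000

£12711.00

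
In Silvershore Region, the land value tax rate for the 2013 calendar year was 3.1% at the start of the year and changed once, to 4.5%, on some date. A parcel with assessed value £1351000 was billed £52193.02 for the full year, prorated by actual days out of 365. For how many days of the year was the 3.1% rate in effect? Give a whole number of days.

166 days

Let d = days at the first rate; then 365 − d days at the second rate.
£1351000 × [3.1%·d + 4.5%·(365−d)] / 365 = £52193.02
Solving gives d = 166, so the new rate took effect on 16 Jun 2013.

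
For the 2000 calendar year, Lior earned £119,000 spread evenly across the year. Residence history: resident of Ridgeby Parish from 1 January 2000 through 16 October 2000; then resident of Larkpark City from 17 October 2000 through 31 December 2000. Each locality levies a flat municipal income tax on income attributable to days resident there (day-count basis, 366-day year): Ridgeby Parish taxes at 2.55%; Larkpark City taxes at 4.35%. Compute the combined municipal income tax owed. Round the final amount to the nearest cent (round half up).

Ridgeby Parish, 1 January – 16 October 2000: 290 days → £119,000 × 2.55% × 290/366 = £2,404.3852
Larkpark City, 17 October – 31 December 2000: 76 days → £119,000 × 4.35% × 76/366 = £1,074.9016
Total = £3,479.2869

£3,479.29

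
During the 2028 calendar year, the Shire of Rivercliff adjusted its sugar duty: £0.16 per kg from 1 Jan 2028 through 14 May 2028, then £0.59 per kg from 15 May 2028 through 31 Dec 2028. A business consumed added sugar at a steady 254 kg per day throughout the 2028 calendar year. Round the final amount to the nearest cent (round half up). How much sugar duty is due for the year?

1 Jan – 14 May 2028: 135 days × 254 kg/day = 34,290 kg at £0.16/kg → £5,486.40
15 May – 31 Dec 2028: 231 days × 254 kg/day = 58,674 kg at £0.59/kg → £34,617.66

£40,104.06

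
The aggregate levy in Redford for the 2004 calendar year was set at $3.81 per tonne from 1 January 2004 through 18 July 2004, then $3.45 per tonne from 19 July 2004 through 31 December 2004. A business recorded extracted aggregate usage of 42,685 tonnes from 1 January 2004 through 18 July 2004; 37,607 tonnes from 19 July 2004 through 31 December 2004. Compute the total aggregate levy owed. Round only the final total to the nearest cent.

1 January – 18 July 2004: 42,685 tonnes at $3.81/tonne → $162,629.85
19 July – 31 December 2004: 37,607 tonnes at $3.45/tonne → $129,744.15

$292,374.00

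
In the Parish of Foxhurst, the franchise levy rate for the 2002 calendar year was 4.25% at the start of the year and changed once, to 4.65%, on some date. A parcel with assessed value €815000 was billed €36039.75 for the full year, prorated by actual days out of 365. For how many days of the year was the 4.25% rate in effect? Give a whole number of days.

Let d = days at the first rate; then 365 − d days at the second rate.
€815000 × [4.25%·d + 4.65%·(365−d)] / 365 = €36039.75
Solving gives d = 208, so the new rate took effect on July 28, 2002.

208 days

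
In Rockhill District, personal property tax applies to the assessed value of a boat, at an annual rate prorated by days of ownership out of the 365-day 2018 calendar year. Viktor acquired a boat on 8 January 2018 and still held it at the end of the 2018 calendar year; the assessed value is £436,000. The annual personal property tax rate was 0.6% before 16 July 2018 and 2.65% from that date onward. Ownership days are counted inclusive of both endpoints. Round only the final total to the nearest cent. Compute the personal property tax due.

£6,704.25

8 January – 15 July 2018: 189 days at 0.6% → £436,000 × 0.6% × 189/365 = £1,354.5863
16 July – 31 December 2018: 169 days at 2.65% → £436,000 × 2.65% × 169/365 = £5,349.6603
Total = £6,704.2466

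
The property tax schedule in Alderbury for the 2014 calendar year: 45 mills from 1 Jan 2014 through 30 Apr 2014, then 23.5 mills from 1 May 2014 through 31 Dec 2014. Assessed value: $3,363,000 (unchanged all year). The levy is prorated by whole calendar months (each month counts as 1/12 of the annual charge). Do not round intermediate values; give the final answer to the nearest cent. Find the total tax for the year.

1 Jan – 30 Apr 2014: 4 months at 45 mills → $3,363,000 × 4.5% × 4/12 = $50,445.0000
1 May – 31 Dec 2014: 8 months at 23.5 mills → $3,363,000 × 2.35% × 8/12 = $52,687.0000
Total = $103,132.0000

$103,132.00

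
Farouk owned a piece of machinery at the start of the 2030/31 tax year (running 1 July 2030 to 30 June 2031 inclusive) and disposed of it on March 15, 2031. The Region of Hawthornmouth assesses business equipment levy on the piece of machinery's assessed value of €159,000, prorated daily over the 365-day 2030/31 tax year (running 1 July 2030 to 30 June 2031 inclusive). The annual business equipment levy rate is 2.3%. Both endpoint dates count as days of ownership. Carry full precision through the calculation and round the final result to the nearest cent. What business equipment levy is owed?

Days held (July 1, 2030 – March 15, 2031): 258 out of 365
Tax = €159,000 × 2.3% × 258/365 = €2,584.9479

€2,584.95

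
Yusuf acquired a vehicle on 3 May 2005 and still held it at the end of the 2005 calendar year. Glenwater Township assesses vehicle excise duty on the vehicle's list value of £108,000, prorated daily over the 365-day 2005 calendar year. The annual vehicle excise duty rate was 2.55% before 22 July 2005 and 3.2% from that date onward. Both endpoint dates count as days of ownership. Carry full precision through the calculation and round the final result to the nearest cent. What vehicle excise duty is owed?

£2,146.98

3 May – 21 July 2005: 80 days at 2.55% → £108,000 × 2.55% × 80/365 = £603.6164
22 July – 31 December 2005: 163 days at 3.2% → £108,000 × 3.2% × 163/365 = £1,543.3644
Total = £2,146.9808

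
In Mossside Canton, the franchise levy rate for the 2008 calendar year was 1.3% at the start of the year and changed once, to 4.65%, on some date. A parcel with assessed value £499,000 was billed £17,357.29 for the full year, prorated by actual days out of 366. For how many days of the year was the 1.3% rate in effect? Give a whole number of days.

128 days

Let d = days at the first rate; then 366 − d days at the second rate.
£499,000 × [1.3%·d + 4.65%·(366−d)] / 366 = £17,357.29
Solving gives d = 128, so the new rate took effect on May 8, 2008.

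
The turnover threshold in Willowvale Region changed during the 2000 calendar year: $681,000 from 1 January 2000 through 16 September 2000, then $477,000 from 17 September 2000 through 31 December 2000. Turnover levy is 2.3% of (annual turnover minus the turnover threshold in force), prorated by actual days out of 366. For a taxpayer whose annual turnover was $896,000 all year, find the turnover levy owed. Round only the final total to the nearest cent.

1 January – 16 September 2000: 260 days, exemption $681,000 → ($896,000 − $681,000) × 2.3% × 260/366 = $3,512.8415
17 September – 31 December 2000: 106 days, exemption $477,000 → ($896,000 − $477,000) × 2.3% × 106/366 = $2,791.0437
Total = $6,303.8852

$6,303.89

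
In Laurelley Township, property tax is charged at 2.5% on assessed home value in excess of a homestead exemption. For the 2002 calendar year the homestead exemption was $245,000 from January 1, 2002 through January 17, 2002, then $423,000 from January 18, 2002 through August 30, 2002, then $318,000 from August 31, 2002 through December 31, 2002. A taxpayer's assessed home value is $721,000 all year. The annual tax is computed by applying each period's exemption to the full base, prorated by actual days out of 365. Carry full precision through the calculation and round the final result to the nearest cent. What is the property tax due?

January 1 – January 17, 2002: 17 days, exemption $245,000 → ($721,000 − $245,000) × 2.5% × 17/365 = $554.2466
January 18 – August 30, 2002: 225 days, exemption $423,000 → ($721,000 − $423,000) × 2.5% × 225/365 = $4,592.4658
August 31 – December 31, 2002: 123 days, exemption $318,000 → ($721,000 − $318,000) × 2.5% × 123/365 = $3,395.1370
Total = $8,541.8493

$8,541.85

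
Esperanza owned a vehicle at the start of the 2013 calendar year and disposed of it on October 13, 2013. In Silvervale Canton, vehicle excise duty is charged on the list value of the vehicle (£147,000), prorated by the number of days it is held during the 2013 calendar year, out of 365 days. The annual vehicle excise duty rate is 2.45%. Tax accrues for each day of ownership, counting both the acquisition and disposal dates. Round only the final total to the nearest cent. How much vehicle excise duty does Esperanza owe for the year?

Days held (January 1 – October 13, 2013): 286 out of 365
Tax = £147,000 × 2.45% × 286/365 = £2,821.9973

£2,822.00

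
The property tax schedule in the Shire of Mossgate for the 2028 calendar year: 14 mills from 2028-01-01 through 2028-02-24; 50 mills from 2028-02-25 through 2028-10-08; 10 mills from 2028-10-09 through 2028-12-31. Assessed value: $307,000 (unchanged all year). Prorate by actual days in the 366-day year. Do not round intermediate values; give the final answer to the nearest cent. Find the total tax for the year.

$10,870.82

2028-01-01 to 2028-02-24: 55 days at 14 mills → $307,000 × 1.4% × 55/366 = $645.8743
2028-02-25 to 2028-10-08: 227 days at 50 mills → $307,000 × 5% × 227/366 = $9,520.3552
2028-10-09 to 2028-12-31: 84 days at 10 mills → $307,000 × 1% × 84/366 = $704.5902
Total = $10,870.8197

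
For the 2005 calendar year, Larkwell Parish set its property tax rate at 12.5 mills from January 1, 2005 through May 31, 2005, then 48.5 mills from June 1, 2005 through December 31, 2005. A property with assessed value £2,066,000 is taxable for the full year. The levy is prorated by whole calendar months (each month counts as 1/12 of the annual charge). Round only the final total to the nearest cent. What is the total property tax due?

January 1 – May 31, 2005: 5 months at 12.5 mills → £2,066,000 × 1.25% × 5/12 = £10,760.4167
June 1 – December 31, 2005: 7 months at 48.5 mills → £2,066,000 × 4.85% × 7/12 = £58,450.5833
Total = £69,211.0000

£69,211.00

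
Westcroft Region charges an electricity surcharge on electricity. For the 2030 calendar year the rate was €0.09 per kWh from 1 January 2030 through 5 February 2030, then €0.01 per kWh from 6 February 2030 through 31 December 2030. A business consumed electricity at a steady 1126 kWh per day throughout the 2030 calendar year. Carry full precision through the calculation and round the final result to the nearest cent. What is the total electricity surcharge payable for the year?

1 January – 5 February 2030: 36 days × 1126 kWh/day = 40,536 kWh at €0.09/kWh → €3,648.24
6 February – 31 December 2030: 329 days × 1126 kWh/day = 370,454 kWh at €0.01/kWh → €3,704.54

€7,352.78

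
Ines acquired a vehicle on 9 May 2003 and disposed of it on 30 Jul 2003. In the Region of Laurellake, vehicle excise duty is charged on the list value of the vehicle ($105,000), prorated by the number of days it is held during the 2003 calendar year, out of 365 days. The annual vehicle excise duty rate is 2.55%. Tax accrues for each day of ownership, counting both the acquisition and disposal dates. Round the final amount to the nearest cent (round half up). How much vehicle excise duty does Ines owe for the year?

Days held (9 May – 30 Jul 2003): 83 out of 365
Tax = $105,000 × 2.55% × 83/365 = $608.8562

$608.86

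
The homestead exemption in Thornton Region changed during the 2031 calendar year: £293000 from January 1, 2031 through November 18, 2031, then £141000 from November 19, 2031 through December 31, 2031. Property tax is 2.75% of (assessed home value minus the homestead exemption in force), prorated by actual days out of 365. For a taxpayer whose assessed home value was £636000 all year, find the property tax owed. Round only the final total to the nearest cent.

£9924.94

January 1 – November 18, 2031: 322 days, exemption £293000 → (£636000 − £293000) × 2.75% × 322/365 = £8321.2740
November 19 – December 31, 2031: 43 days, exemption £141000 → (£636000 − £141000) × 2.75% × 43/365 = £1603.6644
Total = £9924.9384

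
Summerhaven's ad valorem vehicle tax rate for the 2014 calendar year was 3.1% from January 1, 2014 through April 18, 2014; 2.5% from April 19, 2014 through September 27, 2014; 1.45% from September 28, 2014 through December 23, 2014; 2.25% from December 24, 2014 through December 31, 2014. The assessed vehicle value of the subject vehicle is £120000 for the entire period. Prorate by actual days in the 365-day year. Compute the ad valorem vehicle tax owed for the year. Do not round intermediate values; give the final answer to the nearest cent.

£2906.14

January 1 – April 18, 2014: 108 days at 3.1% → £120000 × 3.1% × 108/365 = £1100.7123
April 19 – September 27, 2014: 162 days at 2.5% → £120000 × 2.5% × 162/365 = £1331.5068
September 28 – December 23, 2014: 87 days at 1.45% → £120000 × 1.45% × 87/365 = £414.7397
December 24 – December 31, 2014: 8 days at 2.25% → £120000 × 2.25% × 8/365 = £59.1781
Total = £2906.1370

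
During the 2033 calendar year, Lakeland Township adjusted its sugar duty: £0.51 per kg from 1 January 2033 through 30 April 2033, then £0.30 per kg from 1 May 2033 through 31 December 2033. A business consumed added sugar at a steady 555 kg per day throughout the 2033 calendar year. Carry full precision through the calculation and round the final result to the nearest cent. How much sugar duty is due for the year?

£74,758.50

1 January – 30 April 2033: 120 days × 555 kg/day = 66,600 kg at £0.51/kg → £33,966.00
1 May – 31 December 2033: 245 days × 555 kg/day = 135,975 kg at £0.30/kg → £40,792.50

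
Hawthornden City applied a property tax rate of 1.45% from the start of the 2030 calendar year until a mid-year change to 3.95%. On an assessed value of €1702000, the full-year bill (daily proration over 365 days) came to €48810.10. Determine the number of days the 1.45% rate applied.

158 days

Let d = days at the first rate; then 365 − d days at the second rate.
€1702000 × [1.45%·d + 3.95%·(365−d)] / 365 = €48810.10
Solving gives d = 158, so the new rate took effect on 8 Jun 2030.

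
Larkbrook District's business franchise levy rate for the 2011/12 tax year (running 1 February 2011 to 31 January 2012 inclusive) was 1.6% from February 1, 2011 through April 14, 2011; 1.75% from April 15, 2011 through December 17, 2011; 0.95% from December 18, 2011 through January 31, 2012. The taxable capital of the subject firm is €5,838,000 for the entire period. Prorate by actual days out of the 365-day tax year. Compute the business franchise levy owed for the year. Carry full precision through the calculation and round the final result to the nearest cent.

February 1 – April 14, 2011: 73 days at 1.6% → €5,838,000 × 1.6% × 73/365 = €18,681.6000
April 15 – December 17, 2011: 247 days at 1.75% → €5,838,000 × 1.75% × 247/365 = €69,136.3151
December 18, 2011 – January 31, 2012: 45 days at 0.95% → €5,838,000 × 0.95% × 45/365 = €6,837.6575
Total = €94,655.5726

€94,655.57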